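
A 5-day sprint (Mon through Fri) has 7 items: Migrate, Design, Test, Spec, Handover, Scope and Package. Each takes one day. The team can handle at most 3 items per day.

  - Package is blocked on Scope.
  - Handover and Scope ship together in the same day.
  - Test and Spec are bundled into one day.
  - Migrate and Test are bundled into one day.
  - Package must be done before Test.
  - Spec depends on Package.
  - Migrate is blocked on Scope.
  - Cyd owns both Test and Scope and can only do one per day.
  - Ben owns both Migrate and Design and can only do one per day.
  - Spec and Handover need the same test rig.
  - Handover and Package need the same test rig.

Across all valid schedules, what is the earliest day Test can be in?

Wed

Precedence pushes Test to at least Wed.
Test at Wed is achievable: Migrate=Wed; Handover=Mon; Package=Tue; Design=Mon; Test=Wed; Spec=Wed; Scope=Mon.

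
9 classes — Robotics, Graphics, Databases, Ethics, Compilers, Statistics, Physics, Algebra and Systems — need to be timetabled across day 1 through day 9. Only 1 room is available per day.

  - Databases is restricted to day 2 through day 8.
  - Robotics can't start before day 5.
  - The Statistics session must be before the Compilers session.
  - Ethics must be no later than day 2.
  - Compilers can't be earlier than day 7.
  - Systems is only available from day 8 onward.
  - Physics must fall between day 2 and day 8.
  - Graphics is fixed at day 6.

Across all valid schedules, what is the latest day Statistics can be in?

day 7

Downstream work caps Statistics at day 8.
Statistics at day 7 is achievable: Algebra in day 4; Databases in day 2; Physics in day 3; Ethics in day 1; Systems in day 8; Compilers in day 9; Statistics in day 7; Robotics in day 5; Graphics in day 6.
Nothing later works — the capacity limit rule out every day after day 7.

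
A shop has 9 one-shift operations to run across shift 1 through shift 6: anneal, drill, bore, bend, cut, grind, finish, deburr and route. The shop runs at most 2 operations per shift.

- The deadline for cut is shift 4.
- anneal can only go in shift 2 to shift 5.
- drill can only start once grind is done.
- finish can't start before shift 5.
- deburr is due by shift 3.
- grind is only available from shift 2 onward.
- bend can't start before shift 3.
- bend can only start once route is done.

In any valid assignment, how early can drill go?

shift 3

Precedence pushes drill to at least shift 3.
drill at shift 3 is achievable: route -> shift 1, cut -> shift 4, drill -> shift 3, grind -> shift 2, bore -> shift 4, anneal -> shift 2, finish -> shift 5, bend -> shift 3, deburr -> shift 1.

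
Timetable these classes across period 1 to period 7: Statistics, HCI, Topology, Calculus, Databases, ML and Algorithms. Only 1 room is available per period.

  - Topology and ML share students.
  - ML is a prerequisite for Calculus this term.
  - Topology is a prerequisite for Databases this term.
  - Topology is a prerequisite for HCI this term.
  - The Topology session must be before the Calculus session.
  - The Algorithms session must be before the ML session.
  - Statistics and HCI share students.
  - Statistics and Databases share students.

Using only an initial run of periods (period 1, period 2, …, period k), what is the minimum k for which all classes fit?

7 periods

The precedence chain requires at least 3 distinct periods.
With at most 1 per period and 7 classes, at least 7 periods are needed.
7 works (last occupied period: period 7): for example Calculus=period 4, Topology=period 1, Statistics=period 7, ML=period 3, Databases=period 6, Algorithms=period 2, HCI=period 5.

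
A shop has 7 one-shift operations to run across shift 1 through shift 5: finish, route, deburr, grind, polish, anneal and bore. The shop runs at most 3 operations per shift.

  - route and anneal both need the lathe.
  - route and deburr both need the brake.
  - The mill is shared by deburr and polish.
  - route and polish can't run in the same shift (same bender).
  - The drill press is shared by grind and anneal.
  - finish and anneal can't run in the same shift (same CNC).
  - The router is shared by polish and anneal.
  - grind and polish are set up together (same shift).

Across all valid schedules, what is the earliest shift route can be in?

route at shift 1 is achievable: grind in shift 3, deburr in shift 2, anneal in shift 2, finish in shift 1, polish in shift 3, route in shift 1, bore in shift 1.

shift 1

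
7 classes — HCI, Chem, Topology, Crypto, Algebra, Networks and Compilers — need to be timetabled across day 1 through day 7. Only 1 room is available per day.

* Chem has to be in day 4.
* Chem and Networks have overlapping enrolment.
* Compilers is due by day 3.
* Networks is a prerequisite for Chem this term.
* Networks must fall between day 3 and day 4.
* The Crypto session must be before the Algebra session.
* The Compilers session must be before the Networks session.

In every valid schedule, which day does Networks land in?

Networks's window is day 3–day 4.
Chem is fixed at day 4, and Networks can't share a day with Chem.
So Networks must be day 3.

day 3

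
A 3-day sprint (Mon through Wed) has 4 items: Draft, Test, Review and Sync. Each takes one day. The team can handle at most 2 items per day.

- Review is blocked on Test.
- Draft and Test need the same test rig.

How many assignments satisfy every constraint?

15

Splitting on Draft: it can be Mon (3), Tue (5), Wed (7). Listing each branch's schedules as (Test, Review, Sync):
Draft=Mon: (Tue,Wed,Mon) (Tue,Wed,Tue) (Tue,Wed,Wed) — 3.
Draft=Tue: (Mon,Tue,Mon) (Mon,Tue,Wed) (Mon,Wed,Mon) (Mon,Wed,Tue) (Mon,Wed,Wed) — 5.
Draft=Wed: (Mon,Tue,Mon) (Mon,Tue,Tue) (Mon,Tue,Wed) (Mon,Wed,Mon) (Mon,Wed,Tue) (Tue,Wed,Mon) (Tue,Wed,Tue) — 7.
Summing: 3 + 5 + 7 = 15.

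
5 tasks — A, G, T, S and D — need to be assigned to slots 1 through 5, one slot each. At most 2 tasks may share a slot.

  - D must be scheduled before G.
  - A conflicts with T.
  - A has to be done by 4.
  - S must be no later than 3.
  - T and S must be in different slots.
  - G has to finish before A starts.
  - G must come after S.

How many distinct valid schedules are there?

Splitting on A: it can be 3 (3), 4 (15). Listing each branch's schedules as (G, T, S, D):
A=3: (2,2,1,1) (2,4,1,1) (2,5,1,1) — 3.
A=4: (2,2,1,1) (2,3,1,1) (2,5,1,1) (3,1,2,1) (3,1,2,2) (3,2,1,1) (3,2,1,2) (3,3,1,1) (3,3,1,2) (3,3,2,1) (3,3,2,2) (3,5,1,1) (3,5,1,2) (3,5,2,1) (3,5,2,2) — 15.
Summing: 3 + 15 = 18.

18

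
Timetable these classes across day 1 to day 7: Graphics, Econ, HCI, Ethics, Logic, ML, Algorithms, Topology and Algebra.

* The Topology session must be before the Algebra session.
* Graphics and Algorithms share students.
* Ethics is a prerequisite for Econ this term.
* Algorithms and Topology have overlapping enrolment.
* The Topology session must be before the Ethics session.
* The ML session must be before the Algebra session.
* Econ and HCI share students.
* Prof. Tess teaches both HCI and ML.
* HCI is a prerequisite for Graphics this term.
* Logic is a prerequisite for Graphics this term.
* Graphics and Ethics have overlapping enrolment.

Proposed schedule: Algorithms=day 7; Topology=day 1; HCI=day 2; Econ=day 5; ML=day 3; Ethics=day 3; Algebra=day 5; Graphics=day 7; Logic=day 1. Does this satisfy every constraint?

Graphics and Algorithms share students — violated.
The Topology session must be before the Algebra session — holds.
The Topology session must be before the Ethics session — holds.
Econ and HCI share students — holds.
Ethics is a prerequisite for Econ this term — holds.
HCI is a prerequisite for Graphics this term — holds.
Graphics and Ethics have overlapping enrolment — holds.
Algorithms and Topology have overlapping enrolment — holds.
The ML session must be before the Algebra session — holds.
Prof. Tess teaches both HCI and ML — holds.
Logic is a prerequisite for Graphics this term — holds.

No — it violates: Graphics and Algorithms share students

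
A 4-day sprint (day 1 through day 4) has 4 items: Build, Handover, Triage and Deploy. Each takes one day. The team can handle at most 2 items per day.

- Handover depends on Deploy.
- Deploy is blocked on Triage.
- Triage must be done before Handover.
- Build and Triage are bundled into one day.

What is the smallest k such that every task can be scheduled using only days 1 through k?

The precedence chain requires at least 3 distinct days.
With at most 2 per day and 4 tasks, at least 2 days are needed.
3 works (last occupied day: day 3): for example Handover -> day 3; Deploy -> day 2; Build -> day 1; Triage -> day 1.

3 days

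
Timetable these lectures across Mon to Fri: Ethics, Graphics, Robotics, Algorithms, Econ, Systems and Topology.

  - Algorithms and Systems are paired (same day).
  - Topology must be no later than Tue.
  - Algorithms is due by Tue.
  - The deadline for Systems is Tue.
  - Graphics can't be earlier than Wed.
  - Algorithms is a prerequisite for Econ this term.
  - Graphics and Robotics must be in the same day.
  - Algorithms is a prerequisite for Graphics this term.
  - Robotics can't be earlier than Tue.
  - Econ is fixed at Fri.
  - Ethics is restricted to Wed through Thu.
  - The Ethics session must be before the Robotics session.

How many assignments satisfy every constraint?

Splitting on Ethics: it can be Wed (8), Thu (4). Listing each branch's schedules as (Graphics, Robotics, Algorithms, Econ, Systems, Topology):
Ethics=Wed: (Thu,Thu,Mon,Fri,Mon,Mon) (Thu,Thu,Mon,Fri,Mon,Tue) (Thu,Thu,Tue,Fri,Tue,Mon) (Thu,Thu,Tue,Fri,Tue,Tue) (Fri,Fri,Mon,Fri,Mon,Mon) (Fri,Fri,Mon,Fri,Mon,Tue) (Fri,Fri,Tue,Fri,Tue,Mon) (Fri,Fri,Tue,Fri,Tue,Tue) — 8.
Ethics=Thu: (Fri,Fri,Mon,Fri,Mon,Mon) (Fri,Fri,Mon,Fri,Mon,Tue) (Fri,Fri,Tue,Fri,Tue,Mon) (Fri,Fri,Tue,Fri,Tue,Tue) — 4.
Summing: 8 + 4 = 12.

12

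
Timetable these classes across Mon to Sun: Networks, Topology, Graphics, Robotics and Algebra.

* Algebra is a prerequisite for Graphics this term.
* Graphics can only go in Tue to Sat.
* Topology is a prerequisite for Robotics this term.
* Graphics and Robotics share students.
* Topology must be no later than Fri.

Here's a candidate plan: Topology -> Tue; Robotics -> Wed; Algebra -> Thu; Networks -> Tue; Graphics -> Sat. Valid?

Algebra is a prerequisite for Graphics this term — holds.
Topology must be no later than Fri — holds.
Graphics and Robotics share students — holds.
Topology is a prerequisite for Robotics this term — holds.
Graphics can only go in Tue to Sat — holds.

Yes, all constraints hold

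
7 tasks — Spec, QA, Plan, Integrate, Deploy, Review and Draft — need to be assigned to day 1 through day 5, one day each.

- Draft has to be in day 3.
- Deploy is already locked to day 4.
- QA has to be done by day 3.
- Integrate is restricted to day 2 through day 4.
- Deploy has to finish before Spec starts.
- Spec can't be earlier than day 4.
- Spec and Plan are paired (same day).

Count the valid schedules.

45

Splitting on QA: it can be day 1 (15), day 2 (15), day 3 (15). Listing each branch's schedules as (Spec, Plan, Integrate, Deploy, Review, Draft) by day number:
QA=day 1: (5,5,2,4,1,3) (5,5,2,4,2,3) (5,5,2,4,3,3) (5,5,2,4,4,3) (5,5,2,4,5,3) (5,5,3,4,1,3) (5,5,3,4,2,3) (5,5,3,4,3,3) (5,5,3,4,4,3) (5,5,3,4,5,3) (5,5,4,4,1,3) (5,5,4,4,2,3) (5,5,4,4,3,3) (5,5,4,4,4,3) (5,5,4,4,5,3) — 15.
QA=day 2: (5,5,2,4,1,3) (5,5,2,4,2,3) (5,5,2,4,3,3) (5,5,2,4,4,3) (5,5,2,4,5,3) (5,5,3,4,1,3) (5,5,3,4,2,3) (5,5,3,4,3,3) (5,5,3,4,4,3) (5,5,3,4,5,3) (5,5,4,4,1,3) (5,5,4,4,2,3) (5,5,4,4,3,3) (5,5,4,4,4,3) (5,5,4,4,5,3) — 15.
QA=day 3: (5,5,2,4,1,3) (5,5,2,4,2,3) (5,5,2,4,3,3) (5,5,2,4,4,3) (5,5,2,4,5,3) (5,5,3,4,1,3) (5,5,3,4,2,3) (5,5,3,4,3,3) (5,5,3,4,4,3) (5,5,3,4,5,3) (5,5,4,4,1,3) (5,5,4,4,2,3) (5,5,4,4,3,3) (5,5,4,4,4,3) (5,5,4,4,5,3) — 15.
Summing: 15 + 15 + 15 = 45.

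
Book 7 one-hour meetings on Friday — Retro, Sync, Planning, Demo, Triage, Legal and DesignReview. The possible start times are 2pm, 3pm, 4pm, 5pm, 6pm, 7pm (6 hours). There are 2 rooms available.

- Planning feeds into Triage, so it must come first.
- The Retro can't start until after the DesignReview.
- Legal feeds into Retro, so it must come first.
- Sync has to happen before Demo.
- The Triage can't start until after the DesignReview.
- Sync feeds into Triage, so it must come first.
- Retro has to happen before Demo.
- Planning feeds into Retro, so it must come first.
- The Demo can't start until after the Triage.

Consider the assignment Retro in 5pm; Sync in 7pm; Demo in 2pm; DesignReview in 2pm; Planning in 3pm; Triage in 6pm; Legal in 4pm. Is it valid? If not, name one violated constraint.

The Demo can't start until after the Triage — violated.
Planning feeds into Retro, so it must come first — holds.
Retro has to happen before Demo — violated.
Planning feeds into Triage, so it must come first — holds.
The Retro can't start until after the DesignReview — holds.
There are 2 rooms available — holds.
Sync has to happen before Demo — violated.
The Triage can't start until after the DesignReview — holds.
Sync feeds into Triage, so it must come first — violated.
Legal feeds into Retro, so it must come first — holds.

No — it violates: Sync has to happen before Demo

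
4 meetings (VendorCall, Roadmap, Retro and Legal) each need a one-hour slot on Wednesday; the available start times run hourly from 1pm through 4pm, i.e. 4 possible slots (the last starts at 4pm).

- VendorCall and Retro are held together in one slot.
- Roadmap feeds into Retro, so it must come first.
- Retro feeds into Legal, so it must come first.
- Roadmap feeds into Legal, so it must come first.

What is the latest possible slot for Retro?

Precedence pushes Retro to at least 2pm; downstream work caps Retro at 3pm.
Retro at 3pm is achievable: Roadmap in 1pm; Legal in 4pm; VendorCall in 3pm; Retro in 3pm.

3pm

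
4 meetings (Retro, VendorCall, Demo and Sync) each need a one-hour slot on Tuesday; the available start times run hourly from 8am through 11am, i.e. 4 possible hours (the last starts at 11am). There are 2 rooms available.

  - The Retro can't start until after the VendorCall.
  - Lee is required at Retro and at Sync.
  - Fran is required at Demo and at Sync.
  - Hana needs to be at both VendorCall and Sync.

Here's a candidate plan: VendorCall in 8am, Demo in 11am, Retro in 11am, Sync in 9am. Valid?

Yes, all constraints hold

Fran is required at Demo and at Sync — holds.
Lee is required at Retro and at Sync — holds.
There are 2 rooms available — holds.
Hana needs to be at both VendorCall and Sync — holds.
The Retro can't start until after the VendorCall — holds.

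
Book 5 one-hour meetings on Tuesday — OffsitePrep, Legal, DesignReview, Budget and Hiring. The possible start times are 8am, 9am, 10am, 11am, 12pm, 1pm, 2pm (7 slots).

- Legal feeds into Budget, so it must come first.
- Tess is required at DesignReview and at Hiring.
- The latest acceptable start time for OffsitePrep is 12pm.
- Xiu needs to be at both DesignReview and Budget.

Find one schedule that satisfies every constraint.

Hiring in 9am, Legal in 8am, DesignReview in 8am, Budget in 9am, OffsitePrep in 8am

Checking: Legal(8am) before Budget(9am); DesignReview(8am) != Budget(9am); DesignReview(8am) != Hiring(9am); OffsitePrep=8am in [8am,12pm].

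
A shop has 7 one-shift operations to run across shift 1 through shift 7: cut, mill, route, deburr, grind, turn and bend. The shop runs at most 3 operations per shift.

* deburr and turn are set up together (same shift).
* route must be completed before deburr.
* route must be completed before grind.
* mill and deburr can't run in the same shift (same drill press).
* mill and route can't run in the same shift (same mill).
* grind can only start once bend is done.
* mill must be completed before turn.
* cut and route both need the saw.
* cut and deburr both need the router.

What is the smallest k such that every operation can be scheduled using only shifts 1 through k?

3

The precedence chain requires at least 2 distinct shifts.
With at most 3 per shift and 7 operations, at least 3 shifts are needed.
3 works (last occupied shift: shift 3): for example cut=shift 2, deburr=shift 3, route=shift 1, grind=shift 2, bend=shift 1, mill=shift 2, turn=shift 3.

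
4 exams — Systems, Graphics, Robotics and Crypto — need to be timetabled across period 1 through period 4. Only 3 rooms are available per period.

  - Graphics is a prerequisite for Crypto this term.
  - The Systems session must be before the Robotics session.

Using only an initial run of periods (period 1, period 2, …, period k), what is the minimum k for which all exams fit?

The precedence chain requires at least 2 distinct periods.
With at most 3 per period and 4 exams, at least 2 periods are needed.
2 works (last occupied period: period 2): for example Graphics=period 1, Robotics=period 2, Systems=period 1, Crypto=period 2.

2 periods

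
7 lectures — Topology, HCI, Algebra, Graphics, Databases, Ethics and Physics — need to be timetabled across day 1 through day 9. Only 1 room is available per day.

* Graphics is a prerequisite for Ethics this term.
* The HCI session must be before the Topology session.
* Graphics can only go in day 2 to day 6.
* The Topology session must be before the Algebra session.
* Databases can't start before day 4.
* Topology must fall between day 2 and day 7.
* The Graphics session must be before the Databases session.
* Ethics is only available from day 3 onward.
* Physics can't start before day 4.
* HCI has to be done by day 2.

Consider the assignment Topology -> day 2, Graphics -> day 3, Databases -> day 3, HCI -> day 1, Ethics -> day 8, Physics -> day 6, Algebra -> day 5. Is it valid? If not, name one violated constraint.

Graphics can only go in day 2 to day 6 — holds.
Graphics is a prerequisite for Ethics this term — holds.
Only 1 room is available per day — violated.
HCI has to be done by day 2 — holds.
The HCI session must be before the Topology session — holds.
The Topology session must be before the Algebra session — holds.
Ethics is only available from day 3 onward — holds.
Physics can't start before day 4 — holds.
Databases can't start before day 4 — violated.
The Graphics session must be before the Databases session — violated.
Topology must fall between day 2 and day 7 — holds.

No. Databases can't start before day 4 is not satisfied.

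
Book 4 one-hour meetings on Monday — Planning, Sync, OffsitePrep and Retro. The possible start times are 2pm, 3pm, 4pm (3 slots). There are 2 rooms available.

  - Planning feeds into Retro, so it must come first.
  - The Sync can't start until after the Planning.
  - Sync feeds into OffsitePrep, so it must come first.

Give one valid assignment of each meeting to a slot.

Sync -> 3pm; Retro -> 3pm; OffsitePrep -> 4pm; Planning -> 2pm

Checking: Planning(2pm) before Retro(3pm); Planning(2pm) before Sync(3pm); Sync(3pm) before OffsitePrep(4pm); max 2 per slot (cap 2).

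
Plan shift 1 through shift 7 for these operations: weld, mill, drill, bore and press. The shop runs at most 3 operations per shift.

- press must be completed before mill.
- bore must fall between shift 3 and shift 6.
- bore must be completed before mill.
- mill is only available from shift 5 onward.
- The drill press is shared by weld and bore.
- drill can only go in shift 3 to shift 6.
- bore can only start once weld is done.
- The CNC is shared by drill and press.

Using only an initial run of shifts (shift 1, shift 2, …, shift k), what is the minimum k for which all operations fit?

5 shifts

The precedence chain requires at least 3 distinct shifts.
With at most 3 per shift and 5 operations, at least 2 shifts are needed.
mill can't be placed before shift 5, so the schedule must run through at least shift 5.
5 works (last occupied shift: shift 5): for example drill=shift 3; mill=shift 5; weld=shift 1; bore=shift 3; press=shift 1.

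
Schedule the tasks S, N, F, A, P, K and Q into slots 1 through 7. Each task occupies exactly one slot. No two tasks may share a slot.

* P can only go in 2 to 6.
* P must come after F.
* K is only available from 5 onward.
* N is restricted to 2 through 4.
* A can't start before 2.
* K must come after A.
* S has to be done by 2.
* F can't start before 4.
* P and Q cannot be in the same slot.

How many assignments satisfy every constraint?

22

Splitting on S: it can be 1 (18), 2 (4). Listing each branch's schedules as (N, F, A, P, K, Q):
S=1: (2,4,3,5,6,7) (2,4,3,5,7,6) (2,4,3,6,5,7) (2,4,3,6,7,5) (2,4,5,6,7,3) (2,4,6,5,7,3) (2,5,3,6,7,4) (2,5,4,6,7,3) (3,4,2,5,6,7) (3,4,2,5,7,6) (3,4,2,6,5,7) (3,4,2,6,7,5) (3,4,5,6,7,2) (3,4,6,5,7,2) (3,5,2,6,7,4) (3,5,4,6,7,2) (4,5,2,6,7,3) (4,5,3,6,7,2) — 18.
S=2: (3,4,5,6,7,1) (3,4,6,5,7,1) (3,5,4,6,7,1) (4,5,3,6,7,1) — 4.
Summing: 18 + 4 = 22.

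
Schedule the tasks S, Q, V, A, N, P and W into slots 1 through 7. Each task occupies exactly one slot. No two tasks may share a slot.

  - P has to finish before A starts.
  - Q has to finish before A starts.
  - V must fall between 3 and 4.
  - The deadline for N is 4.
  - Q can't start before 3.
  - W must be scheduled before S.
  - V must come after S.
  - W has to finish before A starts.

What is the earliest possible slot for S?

2

Precedence pushes S to at least 2; downstream work caps S at 3.
S at 2 is achievable: S -> 2, N -> 4, P -> 6, W -> 1, A -> 7, Q -> 5, V -> 3.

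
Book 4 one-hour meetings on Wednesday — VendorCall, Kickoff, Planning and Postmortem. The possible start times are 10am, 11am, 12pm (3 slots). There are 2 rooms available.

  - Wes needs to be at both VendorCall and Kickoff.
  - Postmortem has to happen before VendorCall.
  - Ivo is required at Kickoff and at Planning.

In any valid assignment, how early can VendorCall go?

Precedence pushes VendorCall to at least 11am.
VendorCall at 11am is achievable: Kickoff -> 10am; Planning -> 11am; VendorCall -> 11am; Postmortem -> 10am.

11am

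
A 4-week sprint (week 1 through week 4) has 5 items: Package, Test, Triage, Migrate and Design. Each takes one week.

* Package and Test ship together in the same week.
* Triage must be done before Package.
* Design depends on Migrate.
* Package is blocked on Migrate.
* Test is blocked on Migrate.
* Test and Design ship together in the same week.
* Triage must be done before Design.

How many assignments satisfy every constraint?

Splitting on Package: it can be week 2 (1), week 3 (4), week 4 (9). Listing each branch's schedules as (Test, Triage, Migrate, Design) by week number:
Package=week 2: (2,1,1,2) — 1.
Package=week 3: (3,1,1,3) (3,1,2,3) (3,2,1,3) (3,2,2,3) — 4.
Package=week 4: (4,1,1,4) (4,1,2,4) (4,1,3,4) (4,2,1,4) (4,2,2,4) (4,2,3,4) (4,3,1,4) (4,3,2,4) (4,3,3,4) — 9.
Summing: 1 + 4 + 9 = 14.

14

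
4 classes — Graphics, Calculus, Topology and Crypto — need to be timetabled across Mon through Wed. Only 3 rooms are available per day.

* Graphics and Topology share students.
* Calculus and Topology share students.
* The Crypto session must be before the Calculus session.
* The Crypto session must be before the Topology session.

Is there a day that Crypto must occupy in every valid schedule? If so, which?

Mon

Downstream work caps Crypto at Tue.
So Crypto is pinned to Mon.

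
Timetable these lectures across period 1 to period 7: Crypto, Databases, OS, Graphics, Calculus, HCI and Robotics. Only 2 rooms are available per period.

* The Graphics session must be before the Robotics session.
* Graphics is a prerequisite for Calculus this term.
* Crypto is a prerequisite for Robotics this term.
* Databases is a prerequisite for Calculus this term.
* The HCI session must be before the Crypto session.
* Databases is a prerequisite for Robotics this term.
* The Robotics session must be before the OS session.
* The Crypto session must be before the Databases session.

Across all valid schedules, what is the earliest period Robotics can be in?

Precedence pushes Robotics to at least period 4; downstream work caps Robotics at period 6.
Robotics at period 4 is achievable: Crypto -> period 2; Robotics -> period 4; HCI -> period 1; OS -> period 5; Graphics -> period 1; Calculus -> period 4; Databases -> period 3.

period 4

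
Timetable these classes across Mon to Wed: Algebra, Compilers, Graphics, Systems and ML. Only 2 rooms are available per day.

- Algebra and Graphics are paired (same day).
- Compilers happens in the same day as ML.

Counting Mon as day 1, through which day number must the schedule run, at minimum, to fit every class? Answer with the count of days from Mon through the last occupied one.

3 days

With at most 2 per day and 5 classes, at least 3 days are needed.
3 works (last occupied day: Wed): for example Algebra=Mon, Compilers=Tue, Graphics=Mon, ML=Tue, Systems=Wed.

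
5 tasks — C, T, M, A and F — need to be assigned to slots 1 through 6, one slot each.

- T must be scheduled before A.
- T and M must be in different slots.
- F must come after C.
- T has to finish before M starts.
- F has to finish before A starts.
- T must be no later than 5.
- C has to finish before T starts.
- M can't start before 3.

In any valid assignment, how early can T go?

Precedence pushes T to at least 2; T's own window allows nothing later than 5.
T at 2 is achievable: M=3; T=2; F=2; C=1; A=3.

2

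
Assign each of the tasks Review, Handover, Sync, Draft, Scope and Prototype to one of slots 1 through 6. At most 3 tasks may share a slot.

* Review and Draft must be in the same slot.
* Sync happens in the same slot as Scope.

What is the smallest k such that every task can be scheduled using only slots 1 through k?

With at most 3 per slot and 6 tasks, at least 2 slots are needed.
2 works (last occupied slot: 2): for example Draft -> 1; Sync -> 2; Handover -> 1; Review -> 1; Prototype -> 2; Scope -> 2.

2 slots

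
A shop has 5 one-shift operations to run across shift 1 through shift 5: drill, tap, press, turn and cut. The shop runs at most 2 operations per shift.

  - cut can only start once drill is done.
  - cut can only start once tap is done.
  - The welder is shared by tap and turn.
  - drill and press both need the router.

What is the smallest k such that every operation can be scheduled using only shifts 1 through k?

The precedence chain requires at least 2 distinct shifts.
With at most 2 per shift and 5 operations, at least 3 shifts are needed.
3 works (last occupied shift: shift 3): for example turn=shift 3, tap=shift 1, drill=shift 1, press=shift 2, cut=shift 2.

3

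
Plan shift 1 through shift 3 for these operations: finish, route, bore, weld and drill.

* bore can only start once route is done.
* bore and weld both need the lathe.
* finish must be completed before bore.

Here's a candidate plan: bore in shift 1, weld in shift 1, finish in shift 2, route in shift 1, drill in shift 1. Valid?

No. finish must be completed before bore is not satisfied.

bore and weld both need the lathe — violated.
finish must be completed before bore — violated.
bore can only start once route is done — violated.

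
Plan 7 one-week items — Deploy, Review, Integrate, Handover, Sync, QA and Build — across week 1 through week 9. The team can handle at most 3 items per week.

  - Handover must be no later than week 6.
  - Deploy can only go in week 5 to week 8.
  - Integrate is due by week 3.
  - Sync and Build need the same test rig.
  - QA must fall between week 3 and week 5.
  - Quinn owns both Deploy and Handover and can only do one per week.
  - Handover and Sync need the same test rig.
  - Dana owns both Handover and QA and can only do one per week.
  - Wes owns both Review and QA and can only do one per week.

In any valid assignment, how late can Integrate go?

Integrate's own window allows nothing later than week 3.
Integrate at week 3 is achievable: Review in week 1; Build in week 1; Sync in week 2; Deploy in week 5; QA in week 3; Handover in week 1; Integrate in week 3.

week 3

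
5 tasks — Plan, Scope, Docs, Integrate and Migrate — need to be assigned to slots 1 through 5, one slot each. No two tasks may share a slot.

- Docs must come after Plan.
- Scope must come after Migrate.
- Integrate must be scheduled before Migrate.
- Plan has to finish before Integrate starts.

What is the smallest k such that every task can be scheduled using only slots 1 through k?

5 slots

The precedence chain requires at least 4 distinct slots.
With at most 1 per slot and 5 tasks, at least 5 slots are needed.
5 works (last occupied slot: 5): for example Integrate=2, Scope=4, Migrate=3, Plan=1, Docs=5.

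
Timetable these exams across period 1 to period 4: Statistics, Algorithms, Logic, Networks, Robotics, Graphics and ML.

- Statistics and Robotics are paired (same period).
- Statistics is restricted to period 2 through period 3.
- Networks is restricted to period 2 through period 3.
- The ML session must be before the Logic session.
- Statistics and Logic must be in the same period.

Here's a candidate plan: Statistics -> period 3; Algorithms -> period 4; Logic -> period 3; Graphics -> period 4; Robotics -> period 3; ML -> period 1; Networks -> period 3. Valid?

Yes, all constraints hold

Statistics is restricted to period 2 through period 3 — holds.
Networks is restricted to period 2 through period 3 — holds.
Statistics and Robotics are paired (same period) — holds.
Statistics and Logic must be in the same period — holds.
The ML session must be before the Logic session — holds.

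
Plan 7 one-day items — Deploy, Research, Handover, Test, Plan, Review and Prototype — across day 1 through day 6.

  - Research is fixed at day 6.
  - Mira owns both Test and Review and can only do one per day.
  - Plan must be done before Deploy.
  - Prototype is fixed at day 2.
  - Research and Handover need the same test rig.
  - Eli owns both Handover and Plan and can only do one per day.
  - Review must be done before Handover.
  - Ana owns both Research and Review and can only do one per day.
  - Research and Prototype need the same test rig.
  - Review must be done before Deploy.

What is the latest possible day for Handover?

day 5

Precedence pushes Handover to at least day 2.
Handover at day 5 is achievable: Test=day 2; Handover=day 5; Deploy=day 2; Review=day 1; Research=day 6; Prototype=day 2; Plan=day 1.
Nothing later works — the conflict constraints rule out every day after day 5.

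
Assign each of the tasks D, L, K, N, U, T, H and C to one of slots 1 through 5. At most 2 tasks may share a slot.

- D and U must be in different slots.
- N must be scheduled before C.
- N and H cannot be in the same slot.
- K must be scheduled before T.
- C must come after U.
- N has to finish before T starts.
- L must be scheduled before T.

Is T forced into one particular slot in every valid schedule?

T can be 3 (e.g. C=3; U=2; K=2; L=1; T=3; D=4; H=4; N=1) or 4 (e.g. U -> 1, D -> 3, K -> 3, L -> 2, H -> 4, T -> 4, N -> 1, C -> 2).

No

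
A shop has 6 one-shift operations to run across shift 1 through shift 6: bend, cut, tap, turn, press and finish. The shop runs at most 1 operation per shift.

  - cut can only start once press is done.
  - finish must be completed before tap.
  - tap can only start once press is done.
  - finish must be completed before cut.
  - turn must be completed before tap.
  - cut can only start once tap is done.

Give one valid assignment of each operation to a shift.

finish in shift 2, tap in shift 4, press in shift 1, bend in shift 6, turn in shift 3, cut in shift 5

Checking: finish(shift 2) before cut(shift 5); turn(shift 3) before tap(shift 4); tap(shift 4) before cut(shift 5); press(shift 1) before tap(shift 4); press(shift 1) before cut(shift 5); finish(shift 2) before tap(shift 4); max 1 per shift (cap 1).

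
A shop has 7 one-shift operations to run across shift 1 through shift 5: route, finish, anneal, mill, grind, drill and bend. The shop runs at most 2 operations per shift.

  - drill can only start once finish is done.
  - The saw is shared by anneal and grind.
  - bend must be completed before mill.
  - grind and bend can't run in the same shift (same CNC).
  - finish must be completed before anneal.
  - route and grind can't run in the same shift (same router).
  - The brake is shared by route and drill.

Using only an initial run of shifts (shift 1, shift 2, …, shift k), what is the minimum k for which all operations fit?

The precedence chain requires at least 2 distinct shifts.
With at most 2 per shift and 7 operations, at least 4 shifts are needed.
4 works (last occupied shift: shift 4): for example bend in shift 1, drill in shift 3, mill in shift 2, grind in shift 3, finish in shift 1, anneal in shift 2, route in shift 4.

4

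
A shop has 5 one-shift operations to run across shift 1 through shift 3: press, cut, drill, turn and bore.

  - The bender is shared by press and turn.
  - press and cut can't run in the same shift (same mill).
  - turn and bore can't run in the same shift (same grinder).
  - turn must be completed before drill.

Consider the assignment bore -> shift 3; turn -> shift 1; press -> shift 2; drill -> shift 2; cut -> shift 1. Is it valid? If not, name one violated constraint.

The bender is shared by press and turn — holds.
turn and bore can't run in the same shift (same grinder) — holds.
press and cut can't run in the same shift (same mill) — holds.
turn must be completed before drill — holds.

Yes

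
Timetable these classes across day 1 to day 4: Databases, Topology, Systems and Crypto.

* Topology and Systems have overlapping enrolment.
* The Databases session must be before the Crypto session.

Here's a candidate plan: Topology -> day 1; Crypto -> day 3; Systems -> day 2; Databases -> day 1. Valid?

The Databases session must be before the Crypto session — holds.
Topology and Systems have overlapping enrolment — holds.

Yes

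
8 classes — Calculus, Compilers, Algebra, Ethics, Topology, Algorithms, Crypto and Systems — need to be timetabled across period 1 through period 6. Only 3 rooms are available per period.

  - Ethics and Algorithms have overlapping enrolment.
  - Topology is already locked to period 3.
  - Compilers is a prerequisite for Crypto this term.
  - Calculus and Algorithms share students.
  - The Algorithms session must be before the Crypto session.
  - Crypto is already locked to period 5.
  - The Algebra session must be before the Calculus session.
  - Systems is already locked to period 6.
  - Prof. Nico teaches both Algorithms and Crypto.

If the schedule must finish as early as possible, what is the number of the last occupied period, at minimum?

The precedence chain requires at least 2 distinct periods.
With at most 3 per period and 8 classes, at least 3 periods are needed.
Systems can't be placed before period 6, so the schedule must run through at least period 6.
6 works (last occupied period: period 6): for example Algebra -> period 1; Topology -> period 3; Compilers -> period 1; Ethics -> period 2; Systems -> period 6; Crypto -> period 5; Algorithms -> period 1; Calculus -> period 2.

6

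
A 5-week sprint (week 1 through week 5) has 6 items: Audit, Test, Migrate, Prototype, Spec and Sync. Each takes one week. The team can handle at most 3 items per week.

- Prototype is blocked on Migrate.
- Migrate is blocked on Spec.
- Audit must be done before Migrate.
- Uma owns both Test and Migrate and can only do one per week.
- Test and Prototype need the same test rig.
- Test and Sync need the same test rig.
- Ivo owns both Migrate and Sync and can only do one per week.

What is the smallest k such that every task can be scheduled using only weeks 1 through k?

3

The precedence chain requires at least 3 distinct weeks.
With at most 3 per week and 6 tasks, at least 2 weeks are needed.
3 works (last occupied week: week 3): for example Spec -> week 1; Audit -> week 1; Test -> week 1; Migrate -> week 2; Prototype -> week 3; Sync -> week 3.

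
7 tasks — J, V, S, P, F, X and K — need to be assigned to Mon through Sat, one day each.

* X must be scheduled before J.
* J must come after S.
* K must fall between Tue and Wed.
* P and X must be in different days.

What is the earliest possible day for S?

Mon

Downstream work caps S at Fri.
S at Mon is achievable: V in Mon; K in Tue; P in Tue; X in Mon; J in Tue; S in Mon; F in Mon.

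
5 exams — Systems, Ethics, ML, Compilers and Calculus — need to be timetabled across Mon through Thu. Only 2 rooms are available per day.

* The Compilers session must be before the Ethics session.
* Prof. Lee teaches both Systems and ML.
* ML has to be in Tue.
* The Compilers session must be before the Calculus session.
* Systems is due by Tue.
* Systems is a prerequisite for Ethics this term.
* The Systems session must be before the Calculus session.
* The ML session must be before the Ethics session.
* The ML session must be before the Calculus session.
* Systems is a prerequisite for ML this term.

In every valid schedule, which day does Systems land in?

Mon

Systems's window is Mon–Tue.
ML is fixed at Tue, and Systems can't share a day with ML.
So Systems must be Mon.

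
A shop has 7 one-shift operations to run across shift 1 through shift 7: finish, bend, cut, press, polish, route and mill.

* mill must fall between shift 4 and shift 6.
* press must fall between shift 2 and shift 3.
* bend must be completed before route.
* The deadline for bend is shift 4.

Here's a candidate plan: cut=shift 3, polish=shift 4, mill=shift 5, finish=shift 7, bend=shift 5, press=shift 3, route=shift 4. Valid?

Invalid. The deadline for bend is shift 4.

mill must fall between shift 4 and shift 6 — holds.
The deadline for bend is shift 4 — violated.
bend must be completed before route — violated.
press must fall between shift 2 and shift 3 — holds.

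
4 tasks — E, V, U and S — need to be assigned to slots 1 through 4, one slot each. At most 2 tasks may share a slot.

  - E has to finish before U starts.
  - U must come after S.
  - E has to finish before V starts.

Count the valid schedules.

Splitting on E: it can be 1 (18), 2 (10), 3 (3). Listing each branch's schedules as (V, U, S):
E=1: (2,2,1) (2,3,1) (2,3,2) (2,4,1) (2,4,2) (2,4,3) (3,2,1) (3,3,1) (3,3,2) (3,4,1) (3,4,2) (3,4,3) (4,2,1) (4,3,1) (4,3,2) (4,4,1) (4,4,2) (4,4,3) — 18.
E=2: (3,3,1) (3,3,2) (3,4,1) (3,4,2) (3,4,3) (4,3,1) (4,3,2) (4,4,1) (4,4,2) (4,4,3) — 10.
E=3: (4,4,1) (4,4,2) (4,4,3) — 3.
Summing: 18 + 10 + 3 = 31.

31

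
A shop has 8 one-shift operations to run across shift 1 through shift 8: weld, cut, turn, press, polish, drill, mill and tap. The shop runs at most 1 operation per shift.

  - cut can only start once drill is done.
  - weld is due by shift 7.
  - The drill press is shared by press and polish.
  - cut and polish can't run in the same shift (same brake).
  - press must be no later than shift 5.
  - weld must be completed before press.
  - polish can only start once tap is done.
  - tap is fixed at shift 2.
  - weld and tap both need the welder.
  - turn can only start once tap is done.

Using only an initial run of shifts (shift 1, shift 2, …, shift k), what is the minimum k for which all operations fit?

The precedence chain requires at least 2 distinct shifts.
With at most 1 per shift and 8 operations, at least 8 shifts are needed.
Propagating the time windows through the other constraints, turn can't land before shift 3, so the schedule must run through at least shift 3.
8 works (last occupied shift: shift 8): for example drill in shift 4, turn in shift 6, polish in shift 7, press in shift 3, weld in shift 1, mill in shift 8, tap in shift 2, cut in shift 5.

8 shifts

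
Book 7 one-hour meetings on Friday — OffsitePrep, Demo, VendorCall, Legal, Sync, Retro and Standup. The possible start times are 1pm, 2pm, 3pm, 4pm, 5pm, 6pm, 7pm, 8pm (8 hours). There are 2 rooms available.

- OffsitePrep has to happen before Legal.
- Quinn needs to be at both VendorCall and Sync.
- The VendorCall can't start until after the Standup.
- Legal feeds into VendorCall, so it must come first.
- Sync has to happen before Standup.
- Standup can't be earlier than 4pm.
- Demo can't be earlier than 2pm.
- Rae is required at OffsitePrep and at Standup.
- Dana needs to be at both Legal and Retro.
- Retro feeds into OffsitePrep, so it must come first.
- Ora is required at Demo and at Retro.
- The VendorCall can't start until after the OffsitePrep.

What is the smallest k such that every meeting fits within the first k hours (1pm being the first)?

5 hours

The precedence chain requires at least 4 distinct hours.
With at most 2 per hour and 7 meetings, at least 4 hours are needed.
Propagating the time windows through the other constraints, VendorCall can't land before 5pm — that is hour 5 counting from 1pm — so the schedule must run through at least 5 hours.
5 works (last occupied hour: 5pm): for example Standup=4pm, Demo=2pm, OffsitePrep=2pm, VendorCall=5pm, Legal=3pm, Retro=1pm, Sync=1pm.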